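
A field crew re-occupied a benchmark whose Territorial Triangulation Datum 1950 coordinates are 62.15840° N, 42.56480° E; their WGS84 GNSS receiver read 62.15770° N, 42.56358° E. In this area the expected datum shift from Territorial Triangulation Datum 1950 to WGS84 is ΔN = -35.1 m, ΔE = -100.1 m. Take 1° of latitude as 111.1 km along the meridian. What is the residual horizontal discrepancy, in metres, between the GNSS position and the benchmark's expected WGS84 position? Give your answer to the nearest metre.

56 m

Observed coordinate differences: Δφ = -0.00070°, Δλ = -0.00122°.
Converting to metres (1° lat = 111100 m, cos φ = 0.467029): observed ΔN = -77.8 m, observed ΔE = -63.3 m.
Subtracting the expected shift leaves a residual of -77.8 − (-35.1) = -42.7 m north and -63.3 − (-100.1) = 36.8 m east.
Residual distance = √((-42.7)² + 36.8²) = 56.3 m.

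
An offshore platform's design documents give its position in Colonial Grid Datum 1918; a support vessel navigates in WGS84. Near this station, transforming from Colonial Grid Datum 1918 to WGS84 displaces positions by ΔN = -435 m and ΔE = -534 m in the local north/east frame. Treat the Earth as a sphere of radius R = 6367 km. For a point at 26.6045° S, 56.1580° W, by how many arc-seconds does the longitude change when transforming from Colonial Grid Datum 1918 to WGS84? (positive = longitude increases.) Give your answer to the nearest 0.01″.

At latitude -26.6045°, cos φ = 0.894119.
One radian of longitude at latitude φ spans R cos φ, so Δλ = ΔE / (R cos φ) = -534.0 / (6367000 × 0.894119) = -9.3802e-05 rad = -19.348″.

Δλ = -19.35″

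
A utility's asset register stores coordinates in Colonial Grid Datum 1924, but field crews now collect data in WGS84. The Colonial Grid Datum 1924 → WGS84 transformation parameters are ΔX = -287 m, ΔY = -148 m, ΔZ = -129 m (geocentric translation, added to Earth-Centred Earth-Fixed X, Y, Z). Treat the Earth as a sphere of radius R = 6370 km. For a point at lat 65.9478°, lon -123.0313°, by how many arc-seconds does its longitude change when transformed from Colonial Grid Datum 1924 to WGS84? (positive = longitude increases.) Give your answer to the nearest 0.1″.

sin φ = 0.913175, cos φ = 0.407569, sin λ = -0.838373, cos λ = -0.545097.
East component: ΔE = −sin λ·ΔX + cos λ·ΔY = −(-0.838373)(-287) + (-0.545097)(-148) = -159.94 m.
1° of latitude spans πR/180 = 111177 m; at latitude φ, 1° of longitude spans that × cos φ = 45312.5 m, so Δλ = -159.94 / 45312.5 × 3600 = -12.707″.

Δλ = -12.7″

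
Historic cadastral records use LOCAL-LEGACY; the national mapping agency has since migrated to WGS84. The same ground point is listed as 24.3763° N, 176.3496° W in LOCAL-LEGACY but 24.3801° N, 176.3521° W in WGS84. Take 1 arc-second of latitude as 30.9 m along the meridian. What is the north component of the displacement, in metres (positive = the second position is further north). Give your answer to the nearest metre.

ΔN = 423 m

Δφ = 24.3801° − 24.3763° = +0.0038°; Δλ = -176.3521° − -176.3496° = -0.0025°.
1° of latitude = 3600 × 30.90 = 111240 m.
ΔN = Δφ × 111240 = 422.7 m; ΔE = Δλ × 111240 × cos(24.3763°) = -0.0025 × 111240 × 0.910854 = -253.3 m.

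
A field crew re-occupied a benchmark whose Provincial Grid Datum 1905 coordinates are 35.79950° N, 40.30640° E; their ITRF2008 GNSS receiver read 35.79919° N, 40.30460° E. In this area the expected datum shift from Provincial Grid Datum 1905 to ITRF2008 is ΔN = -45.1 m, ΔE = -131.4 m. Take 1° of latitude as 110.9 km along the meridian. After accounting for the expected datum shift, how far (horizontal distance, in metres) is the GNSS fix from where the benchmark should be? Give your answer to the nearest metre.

Observed coordinate differences: Δφ = -0.00031°, Δλ = -0.00180°.
Converting to metres (1° lat = 110900 m, cos φ = 0.811069): observed ΔN = -34.4 m, observed ΔE = -161.9 m.
Subtracting the expected shift leaves a residual of -34.4 − (-45.1) = 10.7 m north and -161.9 − (-131.4) = -30.5 m east.
Residual distance = √(10.7² + (-30.5)²) = 32.3 m.

32 m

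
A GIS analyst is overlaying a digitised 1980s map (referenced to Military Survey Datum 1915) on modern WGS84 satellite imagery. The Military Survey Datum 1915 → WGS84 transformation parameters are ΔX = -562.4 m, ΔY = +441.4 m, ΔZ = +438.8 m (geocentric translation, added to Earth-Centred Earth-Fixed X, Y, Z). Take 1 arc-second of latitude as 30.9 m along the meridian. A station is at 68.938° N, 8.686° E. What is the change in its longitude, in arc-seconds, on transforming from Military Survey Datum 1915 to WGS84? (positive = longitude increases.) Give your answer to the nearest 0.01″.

Δλ = 46.94″

sin φ = 0.933192, cos φ = 0.359378, sin λ = 0.151019, cos λ = 0.988531.
East component: ΔE = −sin λ·ΔX + cos λ·ΔY = −(0.151019)(-562.4) + (0.988531)(441.4) = 521.27 m.
1° of latitude spans 3600 × 30.90 = 111240 m; at latitude φ, 1° of longitude spans that × cos φ = 39977.2 m, so Δλ = 521.27 / 39977.2 × 3600 = 46.941″.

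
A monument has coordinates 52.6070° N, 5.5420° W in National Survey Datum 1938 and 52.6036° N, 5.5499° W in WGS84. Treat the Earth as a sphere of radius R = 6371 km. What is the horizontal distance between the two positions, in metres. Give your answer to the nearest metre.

654 m

Δφ = 52.6036° − 52.6070° = -0.0034°; Δλ = -5.5499° − -5.5420° = -0.0079°.
1° along a meridian = πR/180 = 111195 m.
ΔN = Δφ × 111195 = -378.1 m; ΔE = Δλ × 111195 × cos(52.6070°) = -0.0079 × 111195 × 0.607279 = -533.5 m.
Distance = √(ΔE² + ΔN²) = √((-533.5)² + (-378.1)²) = 653.8 m.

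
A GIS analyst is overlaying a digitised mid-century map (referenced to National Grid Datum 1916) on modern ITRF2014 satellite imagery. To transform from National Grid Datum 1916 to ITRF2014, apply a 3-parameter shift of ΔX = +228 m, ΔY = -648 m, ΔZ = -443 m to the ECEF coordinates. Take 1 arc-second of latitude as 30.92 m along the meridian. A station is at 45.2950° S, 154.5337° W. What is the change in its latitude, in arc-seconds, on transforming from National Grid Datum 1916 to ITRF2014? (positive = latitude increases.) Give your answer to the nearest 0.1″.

sin φ = -0.710738, cos φ = 0.703457, sin λ = -0.429980, cos λ = -0.902838.
North component: ΔN = −sin φ cos λ·ΔX − sin φ sin λ·ΔY + cos φ·ΔZ = −(-0.710738)(-0.902838)(228) − (-0.710738)(-0.429980)(-648) + (0.703457)(-443) = -259.90 m.
1° of latitude spans 3600 × 30.92 = 111312 m, so Δφ = -259.90 / 111312 × 3600 = -8.406″.

Δφ = -8.4″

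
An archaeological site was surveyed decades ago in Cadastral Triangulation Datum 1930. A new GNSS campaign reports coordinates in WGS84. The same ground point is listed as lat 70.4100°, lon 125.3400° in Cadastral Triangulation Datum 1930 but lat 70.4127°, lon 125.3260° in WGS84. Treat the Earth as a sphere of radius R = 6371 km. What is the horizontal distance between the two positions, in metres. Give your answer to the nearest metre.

Δφ = 70.4127° − 70.4100° = +0.0027°; Δλ = 125.3260° − 125.3400° = -0.0140°.
1° along a meridian = πR/180 = 111195 m.
ΔN = Δφ × 111195 = 300.2 m; ΔE = Δλ × 111195 × cos(70.4100°) = -0.0140 × 111195 × 0.335287 = -522.0 m.
Distance = √(ΔE² + ΔN²) = √((-522.0)² + 300.2²) = 602.1 m.

602 m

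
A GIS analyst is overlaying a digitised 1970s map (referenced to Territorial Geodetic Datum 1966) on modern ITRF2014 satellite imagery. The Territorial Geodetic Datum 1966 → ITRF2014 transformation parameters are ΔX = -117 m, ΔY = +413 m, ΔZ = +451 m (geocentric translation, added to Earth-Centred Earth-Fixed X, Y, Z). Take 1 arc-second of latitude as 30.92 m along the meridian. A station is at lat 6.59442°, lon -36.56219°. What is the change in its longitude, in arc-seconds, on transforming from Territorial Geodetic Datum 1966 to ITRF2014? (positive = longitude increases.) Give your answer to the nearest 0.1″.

Δλ = 8.5″

sin φ = 0.114840, cos φ = 0.993384, sin λ = -0.595695, cos λ = 0.803211.
East component: ΔE = −sin λ·ΔX + cos λ·ΔY = −(-0.595695)(-117) + (0.803211)(413) = 262.03 m.
1° of latitude spans 3600 × 30.92 = 111312 m; at latitude φ, 1° of longitude spans that × cos φ = 110575.6 m, so Δλ = 262.03 / 110575.6 × 3600 = 8.531″.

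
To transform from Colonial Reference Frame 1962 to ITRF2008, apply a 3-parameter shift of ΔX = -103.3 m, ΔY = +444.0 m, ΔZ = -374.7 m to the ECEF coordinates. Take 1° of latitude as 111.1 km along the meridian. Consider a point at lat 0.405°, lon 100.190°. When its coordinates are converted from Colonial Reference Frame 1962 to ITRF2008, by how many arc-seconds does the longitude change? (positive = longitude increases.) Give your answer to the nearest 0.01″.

Δλ = 0.75″

sin φ = 0.007069, cos φ = 0.999975, sin λ = 0.984227, cos λ = -0.176913.
East component: ΔE = −sin λ·ΔX + cos λ·ΔY = −(0.984227)(-103.3) + (-0.176913)(444.0) = 23.12 m.
1° of latitude spans 111100 m; at latitude φ, 1° of longitude spans that × cos φ = 111097.2 m, so Δλ = 23.12 / 111097.2 × 3600 = 0.749″.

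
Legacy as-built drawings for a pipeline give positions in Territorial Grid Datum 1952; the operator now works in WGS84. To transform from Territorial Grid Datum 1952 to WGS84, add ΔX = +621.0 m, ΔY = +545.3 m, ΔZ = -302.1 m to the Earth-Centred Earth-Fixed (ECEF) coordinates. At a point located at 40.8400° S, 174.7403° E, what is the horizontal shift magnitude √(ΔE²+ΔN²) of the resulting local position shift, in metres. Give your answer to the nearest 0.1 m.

848.7 m

At φ = -40.8400°, λ = 174.7403°: sin φ = -0.653949, cos φ = 0.756539, sin λ = 0.091670, cos λ = -0.995789.
ΔE = −sin λ·ΔX + cos λ·ΔY = −(0.091670)·(621.0) + (-0.995789)·(545.3) = -599.93 m.
ΔN = −sin φ cos λ·ΔX − sin φ sin λ·ΔY + cos φ·ΔZ = −(-0.653949)(-0.995789)(621.0) − (-0.653949)(0.091670)(545.3) + (0.756539)(-302.1) = -600.25 m.
Horizontal magnitude = √(ΔE² + ΔN²) = √((-599.93)² + (-600.25)²) = 848.66 m.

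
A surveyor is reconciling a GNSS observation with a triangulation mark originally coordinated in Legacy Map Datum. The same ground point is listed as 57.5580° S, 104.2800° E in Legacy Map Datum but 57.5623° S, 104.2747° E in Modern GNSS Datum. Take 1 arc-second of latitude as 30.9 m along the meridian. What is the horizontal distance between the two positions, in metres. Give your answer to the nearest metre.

573 m

Δφ = -57.5623° − -57.5580° = -0.0043°; Δλ = 104.2747° − 104.2800° = -0.0053°.
1° of latitude = 3600 × 30.90 = 111240 m.
ΔN = Δφ × 111240 = -478.3 m; ΔE = Δλ × 111240 × cos(-57.5580°) = -0.0053 × 111240 × 0.536446 = -316.3 m.
Distance = √(ΔE² + ΔN²) = √((-316.3)² + (-478.3)²) = 573.4 m.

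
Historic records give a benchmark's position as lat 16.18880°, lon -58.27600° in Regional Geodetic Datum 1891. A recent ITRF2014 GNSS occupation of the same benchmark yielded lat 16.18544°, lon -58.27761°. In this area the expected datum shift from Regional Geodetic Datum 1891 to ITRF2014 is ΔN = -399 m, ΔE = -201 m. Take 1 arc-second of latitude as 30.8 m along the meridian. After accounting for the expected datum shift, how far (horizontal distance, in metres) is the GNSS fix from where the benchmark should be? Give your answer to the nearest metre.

40 m

Observed coordinate differences: Δφ = -0.00336°, Δλ = -0.00161°.
Converting to metres (1° lat = 110880 m, cos φ = 0.960348): observed ΔN = -372.6 m, observed ΔE = -171.4 m.
Subtracting the expected shift leaves a residual of -372.6 − (-399) = 26.4 m north and -171.4 − (-201) = 29.6 m east.
Residual distance = √(26.4² + 29.6²) = 39.7 m.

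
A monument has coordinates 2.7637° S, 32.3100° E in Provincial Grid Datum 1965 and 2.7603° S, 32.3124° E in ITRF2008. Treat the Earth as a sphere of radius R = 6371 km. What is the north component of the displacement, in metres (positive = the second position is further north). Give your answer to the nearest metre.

Δφ = -2.7603° − -2.7637° = +0.0034°; Δλ = 32.3124° − 32.3100° = +0.0024°.
1° along a meridian = πR/180 = 111195 m.
ΔN = Δφ × 111195 = 378.1 m; ΔE = Δλ × 111195 × cos(-2.7637°) = +0.0024 × 111195 × 0.998837 = 266.6 m.

ΔN = 378 m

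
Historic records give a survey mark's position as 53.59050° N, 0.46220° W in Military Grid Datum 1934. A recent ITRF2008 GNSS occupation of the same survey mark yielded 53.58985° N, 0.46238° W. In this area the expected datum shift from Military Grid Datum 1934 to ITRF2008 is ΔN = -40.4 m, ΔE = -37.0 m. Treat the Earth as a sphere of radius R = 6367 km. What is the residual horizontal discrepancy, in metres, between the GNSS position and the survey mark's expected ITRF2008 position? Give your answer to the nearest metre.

41 m

Observed coordinate differences: Δφ = -0.00065°, Δλ = -0.00018°.
Converting to metres (1° lat = 111125 m, cos φ = 0.593552): observed ΔN = -72.2 m, observed ΔE = -11.9 m.
Subtracting the expected shift leaves a residual of -72.2 − (-40.4) = -31.8 m north and -11.9 − (-37.0) = 25.1 m east.
Residual distance = √((-31.8)² + 25.1²) = 40.6 m.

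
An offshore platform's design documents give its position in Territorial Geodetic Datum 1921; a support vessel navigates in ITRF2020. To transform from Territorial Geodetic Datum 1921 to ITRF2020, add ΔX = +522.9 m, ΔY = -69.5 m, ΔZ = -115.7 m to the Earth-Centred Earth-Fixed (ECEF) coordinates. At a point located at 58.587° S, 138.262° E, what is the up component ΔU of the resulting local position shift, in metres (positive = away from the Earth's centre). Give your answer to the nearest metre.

The local up (radial) axis is (cos φ cos λ, cos φ sin λ, sin φ), giving ΔU = -203.366 − 24.115 + 98.742 = -128.74 m.

ΔU = -129 m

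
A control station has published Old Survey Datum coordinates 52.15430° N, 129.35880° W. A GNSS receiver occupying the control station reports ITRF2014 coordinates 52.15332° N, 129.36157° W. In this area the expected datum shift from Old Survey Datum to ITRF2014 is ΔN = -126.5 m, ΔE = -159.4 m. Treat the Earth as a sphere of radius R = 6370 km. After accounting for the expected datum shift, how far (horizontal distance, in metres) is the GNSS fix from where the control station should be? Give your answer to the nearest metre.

Observed coordinate differences: Δφ = -0.00098°, Δλ = -0.00277°.
Converting to metres (1° lat = 111177 m, cos φ = 0.613537): observed ΔN = -109.0 m, observed ΔE = -188.9 m.
Subtracting the expected shift leaves a residual of -109.0 − (-126.5) = 17.5 m north and -188.9 − (-159.4) = -29.5 m east.
Residual distance = √(17.5² + (-29.5)²) = 34.4 m.

34 m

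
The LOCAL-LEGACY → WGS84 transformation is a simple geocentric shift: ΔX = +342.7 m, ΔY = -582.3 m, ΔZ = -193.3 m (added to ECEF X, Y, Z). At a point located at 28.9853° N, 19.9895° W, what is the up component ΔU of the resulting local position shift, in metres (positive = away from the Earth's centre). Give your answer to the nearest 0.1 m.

At φ = 28.9853°, λ = -19.9895°: sin φ = 0.484585, cos φ = 0.874744, sin λ = -0.341848, cos λ = 0.939755.
ΔU = cos φ cos λ·ΔX + cos φ sin λ·ΔY + sin φ·ΔZ = (0.874744)(0.939755)(342.7) + (0.874744)(-0.341848)(-582.3) + (0.484585)(-193.3) = 362.17 m.

ΔU = 362.2 m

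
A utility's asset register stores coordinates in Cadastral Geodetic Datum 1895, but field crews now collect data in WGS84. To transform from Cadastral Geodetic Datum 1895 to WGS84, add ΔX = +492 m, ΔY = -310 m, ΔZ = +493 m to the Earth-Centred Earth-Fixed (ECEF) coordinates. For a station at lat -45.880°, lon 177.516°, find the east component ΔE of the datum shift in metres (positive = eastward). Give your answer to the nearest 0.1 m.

At φ = -45.880°, λ = 177.516°: sin φ = -0.717883, cos φ = 0.696163, sin λ = 0.043340, cos λ = -0.999060.
ΔE = −sin λ·ΔX + cos λ·ΔY = −(0.043340)·(492) + (-0.999060)·(-310) = 288.39 m.

ΔE = 288.4 m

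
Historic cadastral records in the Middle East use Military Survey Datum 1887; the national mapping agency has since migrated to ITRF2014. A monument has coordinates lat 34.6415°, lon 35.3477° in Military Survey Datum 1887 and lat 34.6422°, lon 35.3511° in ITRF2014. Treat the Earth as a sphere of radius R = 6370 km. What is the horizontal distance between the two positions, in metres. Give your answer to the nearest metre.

321 m

Δφ = 34.6422° − 34.6415° = +0.0007°; Δλ = 35.3511° − 35.3477° = +0.0034°.
1° along a meridian = πR/180 = 111177 m.
ΔN = Δφ × 111177 = 77.8 m; ΔE = Δλ × 111177 × cos(34.6415°) = +0.0034 × 111177 × 0.822725 = 311.0 m.
Distance = √(ΔE² + ΔN²) = √(311.0² + 77.8²) = 320.6 m.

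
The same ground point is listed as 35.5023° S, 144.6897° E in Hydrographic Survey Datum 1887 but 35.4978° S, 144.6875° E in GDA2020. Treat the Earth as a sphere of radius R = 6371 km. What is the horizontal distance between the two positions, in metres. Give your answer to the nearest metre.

Δφ = -35.4978° − -35.5023° = +0.0045°; Δλ = 144.6875° − 144.6897° = -0.0022°.
1° along a meridian = πR/180 = 111195 m.
ΔN = Δφ × 111195 = 500.4 m; ΔE = Δλ × 111195 × cos(-35.5023°) = -0.0022 × 111195 × 0.814092 = -199.2 m.
Distance = √(ΔE² + ΔN²) = √((-199.2)² + 500.4²) = 538.6 m.

539 m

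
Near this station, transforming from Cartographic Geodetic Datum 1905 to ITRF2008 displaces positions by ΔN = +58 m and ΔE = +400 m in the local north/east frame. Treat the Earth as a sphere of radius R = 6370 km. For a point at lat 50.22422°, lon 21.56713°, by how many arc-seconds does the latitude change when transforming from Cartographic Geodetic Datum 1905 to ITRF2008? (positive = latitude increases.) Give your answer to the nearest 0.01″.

On a sphere of radius R, 1 rad of latitude = R, so Δφ = ΔN / R = 58.0 / 6370000 = 9.1052e-06 rad = 1.878″.

Δφ = 1.88″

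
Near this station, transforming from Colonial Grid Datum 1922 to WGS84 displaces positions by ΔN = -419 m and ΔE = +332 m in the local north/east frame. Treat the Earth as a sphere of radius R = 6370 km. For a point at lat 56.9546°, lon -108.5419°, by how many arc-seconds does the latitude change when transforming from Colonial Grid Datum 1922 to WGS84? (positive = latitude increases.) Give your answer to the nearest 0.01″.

Δφ = -13.57″

On a sphere of radius R, 1 rad of latitude = R, so Δφ = ΔN / R = -419.0 / 6370000 = -6.5777e-05 rad = -13.567″.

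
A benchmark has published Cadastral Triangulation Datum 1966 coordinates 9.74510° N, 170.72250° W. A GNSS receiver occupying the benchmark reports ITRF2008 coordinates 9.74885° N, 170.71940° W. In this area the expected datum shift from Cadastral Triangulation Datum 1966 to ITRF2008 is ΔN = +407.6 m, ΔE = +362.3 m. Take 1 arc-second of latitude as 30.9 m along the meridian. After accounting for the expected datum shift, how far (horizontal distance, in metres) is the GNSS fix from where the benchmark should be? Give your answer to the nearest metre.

Observed coordinate differences: Δφ = +0.00375°, Δλ = +0.00310°.
Converting to metres (1° lat = 111240 m, cos φ = 0.985571): observed ΔN = 417.1 m, observed ΔE = 339.9 m.
Subtracting the expected shift leaves a residual of 417.1 − (407.6) = 9.5 m north and 339.9 − (362.3) = -22.4 m east.
Residual distance = √(9.5² + (-22.4)²) = 24.4 m.

24 m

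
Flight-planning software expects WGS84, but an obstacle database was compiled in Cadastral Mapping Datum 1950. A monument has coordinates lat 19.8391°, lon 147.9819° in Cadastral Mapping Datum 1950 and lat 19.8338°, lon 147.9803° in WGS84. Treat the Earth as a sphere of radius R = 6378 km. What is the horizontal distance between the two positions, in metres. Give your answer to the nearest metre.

Δφ = 19.8338° − 19.8391° = -0.0053°; Δλ = 147.9803° − 147.9819° = -0.0016°.
1° along a meridian = πR/180 = 111317 m.
ΔN = Δφ × 111317 = -590.0 m; ΔE = Δλ × 111317 × cos(19.8391°) = -0.0016 × 111317 × 0.940649 = -167.5 m.
Distance = √(ΔE² + ΔN²) = √((-167.5)² + (-590.0)²) = 613.3 m.

613 m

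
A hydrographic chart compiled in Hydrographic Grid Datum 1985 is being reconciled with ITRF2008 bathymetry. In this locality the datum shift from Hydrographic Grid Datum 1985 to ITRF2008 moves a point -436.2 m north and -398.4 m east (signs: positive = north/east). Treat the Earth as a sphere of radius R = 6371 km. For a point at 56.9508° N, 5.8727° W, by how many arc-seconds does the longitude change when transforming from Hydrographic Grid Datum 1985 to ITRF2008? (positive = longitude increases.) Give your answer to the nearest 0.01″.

At latitude 56.9508°, cos φ = 0.545359.
One radian of longitude at latitude φ spans R cos φ, so Δλ = ΔE / (R cos φ) = -398.4 / (6371000 × 0.545359) = -1.1466e-04 rad = -23.651″.

Δλ = -23.65″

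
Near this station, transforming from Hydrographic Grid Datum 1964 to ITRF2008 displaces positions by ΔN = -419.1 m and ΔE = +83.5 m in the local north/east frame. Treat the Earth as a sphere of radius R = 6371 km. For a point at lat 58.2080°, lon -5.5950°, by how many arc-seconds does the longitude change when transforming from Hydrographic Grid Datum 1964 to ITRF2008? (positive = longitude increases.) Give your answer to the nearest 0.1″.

At latitude 58.2080°, cos φ = 0.526837.
One radian of longitude at latitude φ spans R cos φ, so Δλ = ΔE / (R cos φ) = 83.5 / (6371000 × 0.526837) = 2.4877e-05 rad = 5.131″.

Δλ = 5.1″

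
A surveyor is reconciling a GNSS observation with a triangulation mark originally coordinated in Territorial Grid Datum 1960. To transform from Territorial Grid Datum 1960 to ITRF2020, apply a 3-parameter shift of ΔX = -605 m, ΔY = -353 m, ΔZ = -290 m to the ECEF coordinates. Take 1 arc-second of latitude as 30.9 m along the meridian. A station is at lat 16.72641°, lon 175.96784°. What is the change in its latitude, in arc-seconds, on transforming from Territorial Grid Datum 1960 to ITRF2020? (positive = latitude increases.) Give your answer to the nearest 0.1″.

Δφ = -14.4″

sin φ = 0.287802, cos φ = 0.957690, sin λ = 0.070316, cos λ = -0.997525.
North component: ΔN = −sin φ cos λ·ΔX − sin φ sin λ·ΔY + cos φ·ΔZ = −(0.287802)(-0.997525)(-605) − (0.287802)(0.070316)(-353) + (0.957690)(-290) = -444.28 m.
1° of latitude spans 3600 × 30.90 = 111240 m, so Δφ = -444.28 / 111240 × 3600 = -14.378″.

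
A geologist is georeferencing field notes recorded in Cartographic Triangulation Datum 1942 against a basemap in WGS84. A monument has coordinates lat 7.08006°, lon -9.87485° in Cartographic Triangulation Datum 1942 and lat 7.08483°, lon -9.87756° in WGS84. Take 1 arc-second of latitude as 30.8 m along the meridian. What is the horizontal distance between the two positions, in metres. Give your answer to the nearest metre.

607 m

Δφ = 7.08483° − 7.08006° = +0.00477°; Δλ = -9.87756° − -9.87485° = -0.00271°.
1° of latitude = 3600 × 30.80 = 110880 m.
ΔN = Δφ × 110880 = 528.9 m; ΔE = Δλ × 110880 × cos(7.08006°) = -0.00271 × 110880 × 0.992375 = -298.2 m.
Distance = √(ΔE² + ΔN²) = √((-298.2)² + 528.9²) = 607.2 m.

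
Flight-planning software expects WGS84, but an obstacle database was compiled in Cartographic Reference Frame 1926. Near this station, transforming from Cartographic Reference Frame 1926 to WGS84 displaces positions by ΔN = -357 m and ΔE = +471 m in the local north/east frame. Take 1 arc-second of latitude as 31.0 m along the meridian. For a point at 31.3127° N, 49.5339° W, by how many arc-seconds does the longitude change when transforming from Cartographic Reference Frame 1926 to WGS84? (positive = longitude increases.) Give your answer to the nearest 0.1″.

Δλ = 17.8″

At latitude 31.3127°, cos φ = 0.854344.
1″ of longitude at this latitude = 31.00 × cos φ = 26.4847 m, so Δλ = 471.0 / 26.4847 = 17.784″.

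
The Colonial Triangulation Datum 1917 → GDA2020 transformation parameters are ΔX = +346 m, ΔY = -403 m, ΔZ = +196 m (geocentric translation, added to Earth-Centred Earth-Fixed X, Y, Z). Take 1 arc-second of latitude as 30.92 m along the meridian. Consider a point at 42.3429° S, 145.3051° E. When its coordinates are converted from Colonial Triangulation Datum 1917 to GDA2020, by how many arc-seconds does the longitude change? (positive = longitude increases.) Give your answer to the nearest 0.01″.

sin φ = -0.673566, cos φ = 0.739127, sin λ = 0.569206, cos λ = -0.822195.
East component: ΔE = −sin λ·ΔX + cos λ·ΔY = −(0.569206)(346) + (-0.822195)(-403) = 134.40 m.
1° of latitude spans 3600 × 30.92 = 111312 m; at latitude φ, 1° of longitude spans that × cos φ = 82273.7 m, so Δλ = 134.40 / 82273.7 × 3600 = 5.881″.

Δλ = 5.88″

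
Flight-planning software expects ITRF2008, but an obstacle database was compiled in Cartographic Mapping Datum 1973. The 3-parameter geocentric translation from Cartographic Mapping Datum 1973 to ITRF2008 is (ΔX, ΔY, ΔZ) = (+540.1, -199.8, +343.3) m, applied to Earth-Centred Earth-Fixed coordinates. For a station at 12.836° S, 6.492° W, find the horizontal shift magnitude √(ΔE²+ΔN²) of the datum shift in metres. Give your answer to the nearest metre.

479 m

At φ = -12.836°, λ = -6.492°: sin φ = -0.222161, cos φ = 0.975010, sin λ = -0.113064, cos λ = 0.993588.
ΔE = −sin λ·ΔX + cos λ·ΔY = −(-0.113064)·(540.1) + (0.993588)·(-199.8) = -137.45 m.
ΔN = −sin φ cos λ·ΔX − sin φ sin λ·ΔY + cos φ·ΔZ = −(-0.222161)(0.993588)(540.1) − (-0.222161)(-0.113064)(-199.8) + (0.975010)(343.3) = 458.96 m.
Horizontal magnitude = √(ΔE² + ΔN²) = √((-137.45)² + 458.96²) = 479.10 m.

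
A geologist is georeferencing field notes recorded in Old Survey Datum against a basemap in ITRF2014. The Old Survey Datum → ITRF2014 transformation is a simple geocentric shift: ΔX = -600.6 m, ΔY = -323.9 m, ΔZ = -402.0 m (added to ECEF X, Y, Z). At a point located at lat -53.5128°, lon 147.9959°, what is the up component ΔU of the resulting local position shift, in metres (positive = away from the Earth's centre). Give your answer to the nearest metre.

ΔU = 524 m

The local up (radial) axis is (cos φ cos λ, cos φ sin λ, sin φ), giving ΔU = 302.861 − 102.077 + 323.204 = 523.99 m.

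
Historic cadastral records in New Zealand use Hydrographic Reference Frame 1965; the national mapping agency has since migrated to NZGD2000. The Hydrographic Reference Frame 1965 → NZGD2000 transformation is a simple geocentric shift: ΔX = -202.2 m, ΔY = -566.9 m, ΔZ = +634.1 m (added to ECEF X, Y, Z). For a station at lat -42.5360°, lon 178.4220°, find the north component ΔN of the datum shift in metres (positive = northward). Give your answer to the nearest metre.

The local north axis is (−sin φ cos λ, −sin φ sin λ, cos φ), giving ΔN = 136.646 − 10.554 + 467.238 = 593.33 m.

ΔN = 593 m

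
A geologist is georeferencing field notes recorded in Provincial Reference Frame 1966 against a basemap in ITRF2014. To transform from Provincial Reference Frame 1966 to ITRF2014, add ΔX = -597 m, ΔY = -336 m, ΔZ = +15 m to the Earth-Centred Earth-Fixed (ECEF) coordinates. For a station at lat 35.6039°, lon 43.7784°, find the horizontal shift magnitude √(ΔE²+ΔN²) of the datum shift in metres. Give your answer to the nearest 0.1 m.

At φ = 35.6039°, λ = 43.7784°: sin φ = 0.582178, cos φ = 0.813061, sin λ = 0.691871, cos λ = 0.722021.
ΔE = −sin λ·ΔX + cos λ·ΔY = −(0.691871)·(-597) + (0.722021)·(-336) = 170.45 m.
ΔN = −sin φ cos λ·ΔX − sin φ sin λ·ΔY + cos φ·ΔZ = −(0.582178)(0.722021)(-597) − (0.582178)(0.691871)(-336) + (0.813061)(15) = 398.48 m.
Horizontal magnitude = √(ΔE² + ΔN²) = √(170.45² + 398.48²) = 433.40 m.

433.4 m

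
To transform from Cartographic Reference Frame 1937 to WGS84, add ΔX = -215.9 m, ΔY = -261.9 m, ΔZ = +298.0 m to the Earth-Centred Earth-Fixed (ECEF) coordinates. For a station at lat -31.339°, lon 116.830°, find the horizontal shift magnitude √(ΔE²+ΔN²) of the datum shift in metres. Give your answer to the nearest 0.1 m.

361.1 m

The local east axis at (φ, λ) is (−sin λ, cos λ, 0), so ΔE = −sin(116.830°)·(-215.9) + cos(116.830°)·(-261.9) = 310.87 m.
The local north axis is (−sin φ cos λ, −sin φ sin λ, cos φ), giving ΔN = 50.681 − 121.551 + 254.523 = 183.65 m.
Horizontal magnitude = √(ΔE² + ΔN²) = √(310.87² + 183.65²) = 361.06 m.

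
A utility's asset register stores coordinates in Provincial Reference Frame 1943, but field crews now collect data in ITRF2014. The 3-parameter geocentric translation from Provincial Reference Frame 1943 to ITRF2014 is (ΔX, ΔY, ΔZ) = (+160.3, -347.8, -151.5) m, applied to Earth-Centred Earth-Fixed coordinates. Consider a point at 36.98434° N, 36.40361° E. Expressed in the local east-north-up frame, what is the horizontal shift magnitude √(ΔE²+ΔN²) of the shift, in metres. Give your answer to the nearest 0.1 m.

The local east axis at (φ, λ) is (−sin λ, cos λ, 0), so ΔE = −sin(36.40361°)·160.3 + cos(36.40361°)·(-347.8) = -375.06 m.
The local north axis is (−sin φ cos λ, −sin φ sin λ, cos φ), giving ΔN = -77.617 + 124.175 − 121.018 = -74.46 m.
Horizontal magnitude = √(ΔE² + ΔN²) = √((-375.06)² + (-74.46)²) = 382.38 m.

382.4 m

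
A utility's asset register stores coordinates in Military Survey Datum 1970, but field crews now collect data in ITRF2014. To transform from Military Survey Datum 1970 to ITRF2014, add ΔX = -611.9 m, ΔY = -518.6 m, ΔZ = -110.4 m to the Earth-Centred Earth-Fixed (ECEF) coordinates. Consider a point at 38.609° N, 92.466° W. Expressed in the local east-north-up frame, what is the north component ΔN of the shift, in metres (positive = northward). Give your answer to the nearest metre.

ΔN = -426 m

At φ = 38.609°, λ = -92.466°: sin φ = 0.624002, cos φ = 0.781422, sin λ = -0.999074, cos λ = -0.043027.
ΔN = −sin φ cos λ·ΔX − sin φ sin λ·ΔY + cos φ·ΔZ = −(0.624002)(-0.043027)(-611.9) − (0.624002)(-0.999074)(-518.6) + (0.781422)(-110.4) = -426.01 m.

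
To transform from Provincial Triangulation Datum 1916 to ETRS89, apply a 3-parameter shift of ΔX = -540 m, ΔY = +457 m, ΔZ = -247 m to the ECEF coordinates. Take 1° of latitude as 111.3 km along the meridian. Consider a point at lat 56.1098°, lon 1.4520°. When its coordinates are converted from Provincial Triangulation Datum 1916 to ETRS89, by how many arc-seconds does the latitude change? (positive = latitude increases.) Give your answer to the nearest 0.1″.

Δφ = 9.7″

sin φ = 0.830108, cos φ = 0.557603, sin λ = 0.025339, cos λ = 0.999679.
North component: ΔN = −sin φ cos λ·ΔX − sin φ sin λ·ΔY + cos φ·ΔZ = −(0.830108)(0.999679)(-540) − (0.830108)(0.025339)(457) + (0.557603)(-247) = 300.77 m.
1° of latitude spans 111300 m, so Δφ = 300.77 / 111300 × 3600 = 9.729″.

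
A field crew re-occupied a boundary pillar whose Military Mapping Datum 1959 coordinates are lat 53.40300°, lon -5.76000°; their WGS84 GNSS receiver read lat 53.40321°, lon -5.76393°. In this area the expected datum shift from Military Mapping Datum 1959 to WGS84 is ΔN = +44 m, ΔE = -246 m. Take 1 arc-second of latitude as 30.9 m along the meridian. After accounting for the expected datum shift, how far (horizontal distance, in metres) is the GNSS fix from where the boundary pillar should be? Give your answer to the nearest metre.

Observed coordinate differences: Δφ = +0.00021°, Δλ = -0.00393°.
Converting to metres (1° lat = 111240 m, cos φ = 0.596183): observed ΔN = 23.4 m, observed ΔE = -260.6 m.
Subtracting the expected shift leaves a residual of 23.4 − (44) = -20.6 m north and -260.6 − (-246) = -14.6 m east.
Residual distance = √((-20.6)² + (-14.6)²) = 25.3 m.

25 m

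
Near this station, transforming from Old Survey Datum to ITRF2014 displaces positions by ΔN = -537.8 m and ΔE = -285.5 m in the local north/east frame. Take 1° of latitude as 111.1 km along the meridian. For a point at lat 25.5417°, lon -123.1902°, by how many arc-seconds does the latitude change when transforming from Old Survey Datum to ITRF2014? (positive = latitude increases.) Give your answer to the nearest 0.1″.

Δφ = -17.4″

1° of latitude = 111.1 km, so Δφ = -537.8 / 111100 = -0.0048407° = -17.426″.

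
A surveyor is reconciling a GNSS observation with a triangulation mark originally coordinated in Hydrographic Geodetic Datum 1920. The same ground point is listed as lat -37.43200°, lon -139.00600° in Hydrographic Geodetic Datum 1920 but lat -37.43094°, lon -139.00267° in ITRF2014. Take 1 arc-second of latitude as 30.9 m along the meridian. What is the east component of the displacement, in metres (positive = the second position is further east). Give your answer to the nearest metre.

ΔE = 294 m

Δφ = -37.43094° − -37.43200° = +0.00106°; Δλ = -139.00267° − -139.00600° = +0.00333°.
1° of latitude = 3600 × 30.90 = 111240 m.
ΔN = Δφ × 111240 = 117.9 m; ΔE = Δλ × 111240 × cos(-37.43200°) = +0.00333 × 111240 × 0.794075 = 294.1 m.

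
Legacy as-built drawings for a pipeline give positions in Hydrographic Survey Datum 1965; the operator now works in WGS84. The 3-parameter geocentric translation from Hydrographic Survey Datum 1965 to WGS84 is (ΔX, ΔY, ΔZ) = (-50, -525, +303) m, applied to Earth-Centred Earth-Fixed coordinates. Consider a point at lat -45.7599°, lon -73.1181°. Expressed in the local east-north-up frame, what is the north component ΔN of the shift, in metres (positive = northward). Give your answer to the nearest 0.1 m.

At φ = -45.7599°, λ = -73.1181°: sin φ = -0.716423, cos φ = 0.697667, sin λ = -0.956905, cos λ = 0.290400.
ΔN = −sin φ cos λ·ΔX − sin φ sin λ·ΔY + cos φ·ΔZ = −(-0.716423)(0.290400)(-50) − (-0.716423)(-0.956905)(-525) + (0.697667)(303) = 560.90 m.

ΔN = 560.9 m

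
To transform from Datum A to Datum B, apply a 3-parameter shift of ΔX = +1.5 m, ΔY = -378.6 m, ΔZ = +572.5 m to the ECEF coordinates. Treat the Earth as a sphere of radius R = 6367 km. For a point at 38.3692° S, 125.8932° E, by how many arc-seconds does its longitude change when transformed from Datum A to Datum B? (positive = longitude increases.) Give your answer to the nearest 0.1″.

Δλ = 9.1″

sin φ = -0.620726, cos φ = 0.784027, sin λ = 0.810111, cos λ = -0.586276.
East component: ΔE = −sin λ·ΔX + cos λ·ΔY = −(0.810111)(1.5) + (-0.586276)(-378.6) = 220.75 m.
1° of latitude spans πR/180 = 111125 m; at latitude φ, 1° of longitude spans that × cos φ = 87125.1 m, so Δλ = 220.75 / 87125.1 × 3600 = 9.121″.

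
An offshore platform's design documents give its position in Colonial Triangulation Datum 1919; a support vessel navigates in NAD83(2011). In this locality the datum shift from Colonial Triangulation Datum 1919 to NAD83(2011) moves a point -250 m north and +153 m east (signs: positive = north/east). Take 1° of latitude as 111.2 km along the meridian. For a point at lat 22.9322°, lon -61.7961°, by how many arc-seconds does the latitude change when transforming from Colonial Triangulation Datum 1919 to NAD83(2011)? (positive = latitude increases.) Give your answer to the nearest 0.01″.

1° of latitude = 111.2 km, so Δφ = -250.0 / 111200 = -0.0022482° = -8.094″.

Δφ = -8.09″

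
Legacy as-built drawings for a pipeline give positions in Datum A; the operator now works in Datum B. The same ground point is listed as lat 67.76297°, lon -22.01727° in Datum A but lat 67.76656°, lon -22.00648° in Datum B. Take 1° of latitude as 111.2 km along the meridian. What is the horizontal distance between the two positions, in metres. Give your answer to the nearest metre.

Δφ = 67.76656° − 67.76297° = +0.00359°; Δλ = -22.00648° − -22.01727° = +0.01079°.
ΔN = Δφ × 111200 = 399.2 m; ΔE = Δλ × 111200 × cos(67.76297°) = +0.01079 × 111200 × 0.378439 = 454.1 m.
Distance = √(ΔE² + ΔN²) = √(454.1² + 399.2²) = 604.6 m.

605 m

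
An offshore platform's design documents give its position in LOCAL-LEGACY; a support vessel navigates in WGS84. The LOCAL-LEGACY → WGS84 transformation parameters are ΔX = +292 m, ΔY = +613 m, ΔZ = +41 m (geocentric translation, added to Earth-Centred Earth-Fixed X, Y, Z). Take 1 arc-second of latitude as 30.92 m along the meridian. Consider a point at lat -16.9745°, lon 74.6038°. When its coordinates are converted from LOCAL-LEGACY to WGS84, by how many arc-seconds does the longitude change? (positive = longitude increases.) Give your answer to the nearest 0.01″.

Δλ = -4.02″

sin φ = -0.291946, cos φ = 0.956435, sin λ = 0.964113, cos λ = 0.265492.
East component: ΔE = −sin λ·ΔX + cos λ·ΔY = −(0.964113)(292) + (0.265492)(613) = -118.77 m.
1° of latitude spans 3600 × 30.92 = 111312 m; at latitude φ, 1° of longitude spans that × cos φ = 106462.7 m, so Δλ = -118.77 / 106462.7 × 3600 = -4.016″.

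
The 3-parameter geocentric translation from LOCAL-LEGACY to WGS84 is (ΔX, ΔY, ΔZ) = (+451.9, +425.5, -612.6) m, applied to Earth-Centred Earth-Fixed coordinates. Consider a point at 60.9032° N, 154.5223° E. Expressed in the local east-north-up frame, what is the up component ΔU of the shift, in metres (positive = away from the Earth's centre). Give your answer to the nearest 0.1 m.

ΔU = -644.7 m

The local up (radial) axis is (cos φ cos λ, cos φ sin λ, sin φ), giving ΔU = -198.383 + 89.006 − 535.290 = -644.67 m.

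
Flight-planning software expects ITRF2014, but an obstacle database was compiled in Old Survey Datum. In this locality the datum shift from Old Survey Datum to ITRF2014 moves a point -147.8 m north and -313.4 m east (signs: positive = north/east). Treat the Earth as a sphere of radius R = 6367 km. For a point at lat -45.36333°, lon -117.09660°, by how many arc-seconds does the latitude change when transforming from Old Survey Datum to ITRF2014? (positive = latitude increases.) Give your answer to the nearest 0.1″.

Δφ = -4.8″

On a sphere of radius R, 1 rad of latitude = R, so Δφ = ΔN / R = -147.8 / 6367000 = -2.3213e-05 rad = -4.788″.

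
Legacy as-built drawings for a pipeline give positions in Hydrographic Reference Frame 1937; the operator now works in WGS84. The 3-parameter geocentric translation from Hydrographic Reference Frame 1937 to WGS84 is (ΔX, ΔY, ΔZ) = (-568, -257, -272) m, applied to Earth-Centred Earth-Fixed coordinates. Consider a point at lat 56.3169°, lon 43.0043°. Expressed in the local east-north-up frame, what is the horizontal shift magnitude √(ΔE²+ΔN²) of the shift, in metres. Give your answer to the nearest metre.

395 m

At φ = 56.3169°, λ = 43.0043°: sin φ = 0.832118, cos φ = 0.554599, sin λ = 0.682053, cos λ = 0.731303.
ΔE = −sin λ·ΔX + cos λ·ΔY = −(0.682053)·(-568) + (0.731303)·(-257) = 199.46 m.
ΔN = −sin φ cos λ·ΔX − sin φ sin λ·ΔY + cos φ·ΔZ = −(0.832118)(0.731303)(-568) − (0.832118)(0.682053)(-257) + (0.554599)(-272) = 340.65 m.
Horizontal magnitude = √(ΔE² + ΔN²) = √(199.46² + 340.65²) = 394.75 m.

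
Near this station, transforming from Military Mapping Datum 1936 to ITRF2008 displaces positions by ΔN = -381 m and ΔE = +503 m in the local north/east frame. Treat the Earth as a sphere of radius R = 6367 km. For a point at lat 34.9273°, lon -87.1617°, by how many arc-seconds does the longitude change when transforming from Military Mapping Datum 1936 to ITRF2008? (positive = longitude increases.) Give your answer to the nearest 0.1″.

At latitude 34.9273°, cos φ = 0.819879.
One radian of longitude at latitude φ spans R cos φ, so Δλ = ΔE / (R cos φ) = 503.0 / (6367000 × 0.819879) = 9.6357e-05 rad = 19.875″.

Δλ = 19.9″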